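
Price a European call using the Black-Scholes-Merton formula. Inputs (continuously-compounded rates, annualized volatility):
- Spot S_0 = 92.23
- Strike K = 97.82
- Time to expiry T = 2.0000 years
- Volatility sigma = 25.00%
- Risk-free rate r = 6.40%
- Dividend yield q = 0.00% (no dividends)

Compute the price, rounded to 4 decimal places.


Answer: Price = 15.8263

Derivation:
d1 = (ln(S/K) + (r - q + 0.5*sigma^2) * T) / (sigma * sqrt(T)) = 0.37238054
d2 = d1 - sigma * sqrt(T) = 0.01882715
exp(-rT) = 0.87985338; exp(-qT) = 1.00000000
C = S_0 * exp(-qT) * N(d1) - K * exp(-rT) * N(d2)
N(d1) = 0.64519523; N(d2) = 0.50751050
C = 92.2300 * 1.00000000 * 0.64519523 - 97.8200 * 0.87985338 * 0.50751050 = 15.8263


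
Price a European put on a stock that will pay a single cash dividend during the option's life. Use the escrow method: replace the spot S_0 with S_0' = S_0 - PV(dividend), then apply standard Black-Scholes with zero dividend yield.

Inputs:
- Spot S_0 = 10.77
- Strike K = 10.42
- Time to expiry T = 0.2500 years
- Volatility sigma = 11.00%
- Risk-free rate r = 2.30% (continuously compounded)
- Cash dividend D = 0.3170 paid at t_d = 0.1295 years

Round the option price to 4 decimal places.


Answer: Price = 0.1845

Derivation:
PV(D) = D * exp(-r * t_d) = 0.3170 * 0.99702593 = 0.31605722
S_0' = S_0 - PV(D) = 10.7700 - 0.31605722 = 10.45394278
d1 = (ln(S_0'/K) + (r + sigma^2/2)*T) / (sigma*sqrt(T)) = 0.19117583
d2 = d1 - sigma*sqrt(T) = 0.13617583
exp(-rT) = 0.99426650
N(-d1) = 0.42419392; N(-d2) = 0.44584114
P = K * exp(-rT) * N(-d2) - S_0' * N(-d1) = 10.4200 * 0.99426650 * 0.44584114 - 10.45394278 * 0.42419392 = 0.1845


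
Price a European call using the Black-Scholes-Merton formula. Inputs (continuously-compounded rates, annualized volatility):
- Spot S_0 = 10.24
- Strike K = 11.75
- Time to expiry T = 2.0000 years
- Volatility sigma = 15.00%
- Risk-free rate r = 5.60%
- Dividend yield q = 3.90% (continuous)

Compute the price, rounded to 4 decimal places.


d1 = (ln(S/K) + (r - q + 0.5*sigma^2) * T) / (sigma * sqrt(T)) = -0.38208101
d2 = d1 - sigma * sqrt(T) = -0.59421304
exp(-rT) = 0.89404426; exp(-qT) = 0.92496443
C = S_0 * exp(-qT) * N(d1) - K * exp(-rT) * N(d2)
N(d1) = 0.35120064; N(d2) = 0.27618482
C = 10.2400 * 0.92496443 * 0.35120064 - 11.7500 * 0.89404426 * 0.27618482 = 0.4251

Answer: Price = 0.4251


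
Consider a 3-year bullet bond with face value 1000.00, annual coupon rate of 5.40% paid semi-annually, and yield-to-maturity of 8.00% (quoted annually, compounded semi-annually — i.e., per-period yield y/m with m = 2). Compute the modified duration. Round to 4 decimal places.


Coupon per period c = face * coupon_rate / m = 27.000000
Periods per year m = 2; per-period yield y/m = 0.040000
Number of cashflows N = 6
Cashflows (t years, CF_t, discount factor 1/(1+y/m)^(m*t), PV):
  t = 0.5000: CF_t = 27.000000, DF = 0.961538, PV = 25.961538
  t = 1.0000: CF_t = 27.000000, DF = 0.924556, PV = 24.963018
  t = 1.5000: CF_t = 27.000000, DF = 0.888996, PV = 24.002902
  t = 2.0000: CF_t = 27.000000, DF = 0.854804, PV = 23.079713
  t = 2.5000: CF_t = 27.000000, DF = 0.821927, PV = 22.192032
  t = 3.0000: CF_t = 1027.000000, DF = 0.790315, PV = 811.653018
Price P = sum_t PV_t = 931.852221
First compute Macaulay numerator sum_t t * PV_t:
  t * PV_t at t = 0.5000: 12.980769
  t * PV_t at t = 1.0000: 24.963018
  t * PV_t at t = 1.5000: 36.004353
  t * PV_t at t = 2.0000: 46.159426
  t * PV_t at t = 2.5000: 55.480080
  t * PV_t at t = 3.0000: 2434.959054
Macaulay duration D = 2610.546699 / 931.852221 = 2.801460
Modified duration = D / (1 + y/m) = 2.801460 / (1 + 0.040000) = 2.693712

Answer: Modified duration = 2.6937


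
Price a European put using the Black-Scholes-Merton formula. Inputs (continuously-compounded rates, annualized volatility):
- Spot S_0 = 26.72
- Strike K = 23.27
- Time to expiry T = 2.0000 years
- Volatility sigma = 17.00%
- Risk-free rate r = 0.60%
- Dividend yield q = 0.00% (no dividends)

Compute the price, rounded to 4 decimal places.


d1 = (ln(S/K) + (r - q + 0.5*sigma^2) * T) / (sigma * sqrt(T)) = 0.74515483
d2 = d1 - sigma * sqrt(T) = 0.50473852
exp(-rT) = 0.98807171; exp(-qT) = 1.00000000
P = K * exp(-rT) * N(-d2) - S_0 * exp(-qT) * N(-d1)
N(-d1) = 0.22808906; N(-d2) = 0.30687125
P = 23.2700 * 0.98807171 * 0.30687125 - 26.7200 * 1.00000000 * 0.22808906 = 0.9612

Answer: Price = 0.9612


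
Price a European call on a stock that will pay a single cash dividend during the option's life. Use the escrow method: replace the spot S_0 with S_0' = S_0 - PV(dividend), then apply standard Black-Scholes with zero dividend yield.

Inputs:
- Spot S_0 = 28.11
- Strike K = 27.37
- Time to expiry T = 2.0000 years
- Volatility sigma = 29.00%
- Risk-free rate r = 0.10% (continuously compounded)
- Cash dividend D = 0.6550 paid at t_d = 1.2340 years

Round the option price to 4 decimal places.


PV(D) = D * exp(-r * t_d) = 0.6550 * 0.99876676 = 0.65419223
S_0' = S_0 - PV(D) = 28.1100 - 0.65419223 = 27.45580777
d1 = (ln(S_0'/K) + (r + sigma^2/2)*T) / (sigma*sqrt(T)) = 0.21756993
d2 = d1 - sigma*sqrt(T) = -0.19255201
exp(-rT) = 0.99800200
N(d1) = 0.58611789; N(d2) = 0.42365492
C = S_0' * N(d1) - K * exp(-rT) * N(d2) = 27.45580777 * 0.58611789 - 27.3700 * 0.99800200 * 0.42365492 = 4.5201

Answer: Price = 4.5201


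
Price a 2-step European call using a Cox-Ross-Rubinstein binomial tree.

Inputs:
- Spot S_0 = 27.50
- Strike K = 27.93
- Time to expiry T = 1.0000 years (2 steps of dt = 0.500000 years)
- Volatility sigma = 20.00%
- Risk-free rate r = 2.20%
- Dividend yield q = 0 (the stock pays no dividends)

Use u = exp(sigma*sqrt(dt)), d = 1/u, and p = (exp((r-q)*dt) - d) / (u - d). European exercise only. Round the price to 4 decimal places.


dt = T/N = 0.500000
u = exp(sigma*sqrt(dt)) = 1.151910; d = 1/u = 0.868123
p = (exp((r-q)*dt) - d) / (u - d) = 0.503679
Discount per step: exp(-r*dt) = 0.989060
Stock lattice S(k, i) with i counting down-moves:
  k=0: S(0,0) = 27.5000
  k=1: S(1,0) = 31.6775; S(1,1) = 23.8734
  k=2: S(2,0) = 36.4897; S(2,1) = 27.5000; S(2,2) = 20.7251
Terminal payoffs V(N, i) = max(S_T - K, 0):
  V(2,0) = 8.559652; V(2,1) = 0.000000; V(2,2) = 0.000000
Backward induction: V(k, i) = exp(-r*dt) * [p * V(k+1, i) + (1-p) * V(k+1, i+1)].
  V(1,0) = exp(-r*dt) * [p*8.559652 + (1-p)*0.000000] = 4.264152
  V(1,1) = exp(-r*dt) * [p*0.000000 + (1-p)*0.000000] = 0.000000
  V(0,0) = exp(-r*dt) * [p*4.264152 + (1-p)*0.000000] = 2.124268

Answer: Price = V(0,0) = 2.1243


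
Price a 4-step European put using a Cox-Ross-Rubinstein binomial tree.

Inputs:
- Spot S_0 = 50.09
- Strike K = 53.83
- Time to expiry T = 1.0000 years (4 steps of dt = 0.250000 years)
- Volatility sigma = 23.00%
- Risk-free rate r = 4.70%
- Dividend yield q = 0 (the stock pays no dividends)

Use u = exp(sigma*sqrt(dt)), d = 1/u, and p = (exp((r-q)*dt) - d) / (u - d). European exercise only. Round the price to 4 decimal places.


Answer: Price = V(0,0) = 5.4792

Derivation:
dt = T/N = 0.250000
u = exp(sigma*sqrt(dt)) = 1.121873; d = 1/u = 0.891366
p = (exp((r-q)*dt) - d) / (u - d) = 0.522557
Discount per step: exp(-r*dt) = 0.988319
Stock lattice S(k, i) with i counting down-moves:
  k=0: S(0,0) = 50.0900
  k=1: S(1,0) = 56.1946; S(1,1) = 44.6485
  k=2: S(2,0) = 63.0433; S(2,1) = 50.0900; S(2,2) = 39.7982
  k=3: S(3,0) = 70.7266; S(3,1) = 56.1946; S(3,2) = 44.6485; S(3,3) = 35.4748
  k=4: S(4,0) = 79.3463; S(4,1) = 63.0433; S(4,2) = 50.0900; S(4,3) = 39.7982; S(4,4) = 31.6210
Terminal payoffs V(N, i) = max(K - S_T, 0):
  V(4,0) = 0.000000; V(4,1) = 0.000000; V(4,2) = 3.740000; V(4,3) = 14.031812; V(4,4) = 22.209002
Backward induction: V(k, i) = exp(-r*dt) * [p * V(k+1, i) + (1-p) * V(k+1, i+1)].
  V(3,0) = exp(-r*dt) * [p*0.000000 + (1-p)*0.000000] = 0.000000
  V(3,1) = exp(-r*dt) * [p*0.000000 + (1-p)*3.740000] = 1.764779
  V(3,2) = exp(-r*dt) * [p*3.740000 + (1-p)*14.031812] = 8.552669
  V(3,3) = exp(-r*dt) * [p*14.031812 + (1-p)*22.209002] = 17.726441
  V(2,0) = exp(-r*dt) * [p*0.000000 + (1-p)*1.764779] = 0.832739
  V(2,1) = exp(-r*dt) * [p*1.764779 + (1-p)*8.552669] = 4.947139
  V(2,2) = exp(-r*dt) * [p*8.552669 + (1-p)*17.726441] = 12.781555
  V(1,0) = exp(-r*dt) * [p*0.832739 + (1-p)*4.947139] = 2.764457
  V(1,1) = exp(-r*dt) * [p*4.947139 + (1-p)*12.781555] = 8.586145
  V(0,0) = exp(-r*dt) * [p*2.764457 + (1-p)*8.586145] = 5.479222


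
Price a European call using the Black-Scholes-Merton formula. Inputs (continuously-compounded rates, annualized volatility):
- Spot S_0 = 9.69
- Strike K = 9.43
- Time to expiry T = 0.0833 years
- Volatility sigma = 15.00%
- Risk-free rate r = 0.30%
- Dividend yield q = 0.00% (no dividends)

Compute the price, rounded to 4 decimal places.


d1 = (ln(S/K) + (r - q + 0.5*sigma^2) * T) / (sigma * sqrt(T)) = 0.65566282
d2 = d1 - sigma * sqrt(T) = 0.61237021
exp(-rT) = 0.99975013; exp(-qT) = 1.00000000
C = S_0 * exp(-qT) * N(d1) - K * exp(-rT) * N(d2)
N(d1) = 0.74397945; N(d2) = 0.72985358
C = 9.6900 * 1.00000000 * 0.74397945 - 9.4300 * 0.99975013 * 0.72985358 = 0.3284

Answer: Price = 0.3284


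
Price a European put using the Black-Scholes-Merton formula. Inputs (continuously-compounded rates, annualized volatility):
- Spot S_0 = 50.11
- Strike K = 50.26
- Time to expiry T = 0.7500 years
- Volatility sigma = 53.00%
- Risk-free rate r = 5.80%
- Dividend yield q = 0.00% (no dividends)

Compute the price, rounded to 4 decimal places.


Answer: Price = 7.9546

Derivation:
d1 = (ln(S/K) + (r - q + 0.5*sigma^2) * T) / (sigma * sqrt(T)) = 0.31775737
d2 = d1 - sigma * sqrt(T) = -0.14123609
exp(-rT) = 0.95743255; exp(-qT) = 1.00000000
P = K * exp(-rT) * N(-d2) - S_0 * exp(-qT) * N(-d1)
N(-d1) = 0.37533449; N(-d2) = 0.55615828
P = 50.2600 * 0.95743255 * 0.55615828 - 50.1100 * 1.00000000 * 0.37533449 = 7.9546


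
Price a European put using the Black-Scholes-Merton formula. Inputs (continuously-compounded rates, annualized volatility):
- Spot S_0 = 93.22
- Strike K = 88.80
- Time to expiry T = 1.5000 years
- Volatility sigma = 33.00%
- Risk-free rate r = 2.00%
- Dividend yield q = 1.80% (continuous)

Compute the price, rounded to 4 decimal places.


Answer: Price = 11.9991

Derivation:
d1 = (ln(S/K) + (r - q + 0.5*sigma^2) * T) / (sigma * sqrt(T)) = 0.32969301
d2 = d1 - sigma * sqrt(T) = -0.07447280
exp(-rT) = 0.97044553; exp(-qT) = 0.97336124
P = K * exp(-rT) * N(-d2) - S_0 * exp(-qT) * N(-d1)
N(-d1) = 0.37081597; N(-d2) = 0.52968291
P = 88.8000 * 0.97044553 * 0.52968291 - 93.2200 * 0.97336124 * 0.37081597 = 11.9991


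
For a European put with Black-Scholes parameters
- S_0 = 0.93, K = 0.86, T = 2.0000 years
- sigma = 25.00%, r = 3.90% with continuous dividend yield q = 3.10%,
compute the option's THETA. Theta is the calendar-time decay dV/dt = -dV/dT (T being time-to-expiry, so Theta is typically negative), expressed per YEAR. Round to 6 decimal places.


Answer: Theta = -0.022443

Derivation:
d1 = 0.4433621656; d2 = 0.0898087750
phi(d1) = 0.3615975094; exp(-qT) = 0.9398828868; exp(-rT) = 0.9249644265
Theta = -S*exp(-qT)*phi(d1)*sigma/(2*sqrt(T)) + r*K*exp(-rT)*N(-d2) - q*S*exp(-qT)*N(-d1)
N(-d1) = 0.3287518987; N(-d2) = 0.4642195875; sqrt(T) = 1.4142135624
Term 1 = -0.9300 * 0.9398828868 * 0.3615975094 * 0.2500 / (2 * 1.4142135624) = -0.0279368307
Term 2 = 0.0390 * 0.8600 * 0.9249644265 * 0.4642195875 = 0.0144016267
Term 3 = -0.0310 * 0.9300 * 0.9398828868 * 0.3287518987 = -0.0089081322
Theta = -0.0279368307 + (0.0144016267) + (-0.0089081322) = -0.022443


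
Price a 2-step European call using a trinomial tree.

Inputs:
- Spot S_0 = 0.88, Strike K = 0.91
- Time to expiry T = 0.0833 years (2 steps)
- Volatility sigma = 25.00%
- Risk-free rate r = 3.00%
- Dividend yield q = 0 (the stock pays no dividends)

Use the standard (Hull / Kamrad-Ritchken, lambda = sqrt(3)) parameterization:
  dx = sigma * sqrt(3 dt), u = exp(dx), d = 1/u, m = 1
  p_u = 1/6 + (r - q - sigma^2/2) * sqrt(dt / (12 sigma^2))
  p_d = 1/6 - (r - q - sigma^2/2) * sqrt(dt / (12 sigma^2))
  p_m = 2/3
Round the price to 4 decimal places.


dt = T/N = 0.041650; dx = sigma*sqrt(3*dt) = 0.088371
u = exp(dx) = 1.092393; d = 1/u = 0.915421
p_u = 0.166372, p_m = 0.666667, p_d = 0.166961
Discount per step: exp(-r*dt) = 0.998751
Stock lattice S(k, j) with j the centered position index:
  k=0: S(0,+0) = 0.8800
  k=1: S(1,-1) = 0.8056; S(1,+0) = 0.8800; S(1,+1) = 0.9613
  k=2: S(2,-2) = 0.7374; S(2,-1) = 0.8056; S(2,+0) = 0.8800; S(2,+1) = 0.9613; S(2,+2) = 1.0501
Terminal payoffs V(N, j) = max(S_T - K, 0):
  V(2,-2) = 0.000000; V(2,-1) = 0.000000; V(2,+0) = 0.000000; V(2,+1) = 0.051306; V(2,+2) = 0.140124
Backward induction: V(k, j) = exp(-r*dt) * [p_u * V(k+1, j+1) + p_m * V(k+1, j) + p_d * V(k+1, j-1)]
  V(1,-1) = exp(-r*dt) * [p_u*0.000000 + p_m*0.000000 + p_d*0.000000] = 0.000000
  V(1,+0) = exp(-r*dt) * [p_u*0.051306 + p_m*0.000000 + p_d*0.000000] = 0.008525
  V(1,+1) = exp(-r*dt) * [p_u*0.140124 + p_m*0.051306 + p_d*0.000000] = 0.057445
  V(0,+0) = exp(-r*dt) * [p_u*0.057445 + p_m*0.008525 + p_d*0.000000] = 0.015222

Answer: Price = V(0,0) = 0.0152


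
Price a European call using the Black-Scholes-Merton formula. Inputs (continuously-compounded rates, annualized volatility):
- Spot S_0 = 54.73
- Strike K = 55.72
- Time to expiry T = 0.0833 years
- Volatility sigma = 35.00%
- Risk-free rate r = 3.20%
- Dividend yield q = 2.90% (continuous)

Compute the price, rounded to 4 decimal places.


d1 = (ln(S/K) + (r - q + 0.5*sigma^2) * T) / (sigma * sqrt(T)) = -0.12448630
d2 = d1 - sigma * sqrt(T) = -0.22550239
exp(-rT) = 0.99733795; exp(-qT) = 0.99758722
C = S_0 * exp(-qT) * N(d1) - K * exp(-rT) * N(d2)
N(d1) = 0.45046512; N(d2) = 0.41079423
C = 54.7300 * 0.99758722 * 0.45046512 - 55.7200 * 0.99733795 * 0.41079423 = 1.7659

Answer: Price = 1.7659


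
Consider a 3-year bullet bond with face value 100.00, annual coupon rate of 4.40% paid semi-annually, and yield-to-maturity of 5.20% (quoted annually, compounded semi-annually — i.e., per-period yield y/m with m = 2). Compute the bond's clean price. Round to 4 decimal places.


Answer: Price = 97.8041

Derivation:
Coupon per period c = face * coupon_rate / m = 2.200000
Periods per year m = 2; per-period yield y/m = 0.026000
Number of cashflows N = 6
Cashflows (t years, CF_t, discount factor 1/(1+y/m)^(m*t), PV):
  t = 0.5000: CF_t = 2.200000, DF = 0.974659, PV = 2.144250
  t = 1.0000: CF_t = 2.200000, DF = 0.949960, PV = 2.089912
  t = 1.5000: CF_t = 2.200000, DF = 0.925887, PV = 2.036951
  t = 2.0000: CF_t = 2.200000, DF = 0.902424, PV = 1.985332
  t = 2.5000: CF_t = 2.200000, DF = 0.879555, PV = 1.935022
  t = 3.0000: CF_t = 102.200000, DF = 0.857266, PV = 87.612633
Price P = sum_t PV_t = 97.804099


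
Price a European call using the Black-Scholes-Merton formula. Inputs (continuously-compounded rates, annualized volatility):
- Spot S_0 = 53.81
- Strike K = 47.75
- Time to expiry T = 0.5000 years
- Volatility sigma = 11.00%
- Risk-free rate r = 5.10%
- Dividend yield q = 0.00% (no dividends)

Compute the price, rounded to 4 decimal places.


Answer: Price = 7.3094

Derivation:
d1 = (ln(S/K) + (r - q + 0.5*sigma^2) * T) / (sigma * sqrt(T)) = 1.90282765
d2 = d1 - sigma * sqrt(T) = 1.82504590
exp(-rT) = 0.97482238; exp(-qT) = 1.00000000
C = S_0 * exp(-qT) * N(d1) - K * exp(-rT) * N(d2)
N(d1) = 0.97146848; N(d2) = 0.96600295
C = 53.8100 * 1.00000000 * 0.97146848 - 47.7500 * 0.97482238 * 0.96600295 = 7.3094


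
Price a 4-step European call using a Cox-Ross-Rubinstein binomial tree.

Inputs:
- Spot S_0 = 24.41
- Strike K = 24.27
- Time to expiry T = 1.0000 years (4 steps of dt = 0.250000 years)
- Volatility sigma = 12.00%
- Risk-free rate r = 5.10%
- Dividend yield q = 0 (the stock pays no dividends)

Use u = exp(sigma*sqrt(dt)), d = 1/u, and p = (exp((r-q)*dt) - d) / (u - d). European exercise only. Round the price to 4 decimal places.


dt = T/N = 0.250000
u = exp(sigma*sqrt(dt)) = 1.061837; d = 1/u = 0.941765
p = (exp((r-q)*dt) - d) / (u - d) = 0.591871
Discount per step: exp(-r*dt) = 0.987331
Stock lattice S(k, i) with i counting down-moves:
  k=0: S(0,0) = 24.4100
  k=1: S(1,0) = 25.9194; S(1,1) = 22.9885
  k=2: S(2,0) = 27.5222; S(2,1) = 24.4100; S(2,2) = 21.6497
  k=3: S(3,0) = 29.2241; S(3,1) = 25.9194; S(3,2) = 22.9885; S(3,3) = 20.3889
  k=4: S(4,0) = 31.0312; S(4,1) = 27.5222; S(4,2) = 24.4100; S(4,3) = 21.6497; S(4,4) = 19.2016
Terminal payoffs V(N, i) = max(S_T - K, 0):
  V(4,0) = 6.761192; V(4,1) = 3.252198; V(4,2) = 0.140000; V(4,3) = 0.000000; V(4,4) = 0.000000
Backward induction: V(k, i) = exp(-r*dt) * [p * V(k+1, i) + (1-p) * V(k+1, i+1)].
  V(3,0) = exp(-r*dt) * [p*6.761192 + (1-p)*3.252198] = 5.261554
  V(3,1) = exp(-r*dt) * [p*3.252198 + (1-p)*0.140000] = 1.956908
  V(3,2) = exp(-r*dt) * [p*0.140000 + (1-p)*0.000000] = 0.081812
  V(3,3) = exp(-r*dt) * [p*0.000000 + (1-p)*0.000000] = 0.000000
  V(2,0) = exp(-r*dt) * [p*5.261554 + (1-p)*1.956908] = 3.863259
  V(2,1) = exp(-r*dt) * [p*1.956908 + (1-p)*0.081812] = 1.176530
  V(2,2) = exp(-r*dt) * [p*0.081812 + (1-p)*0.000000] = 0.047809
  V(1,0) = exp(-r*dt) * [p*3.863259 + (1-p)*1.176530] = 2.731674
  V(1,1) = exp(-r*dt) * [p*1.176530 + (1-p)*0.047809] = 0.706796
  V(0,0) = exp(-r*dt) * [p*2.731674 + (1-p)*0.706796] = 1.881124

Answer: Price = V(0,0) = 1.8811


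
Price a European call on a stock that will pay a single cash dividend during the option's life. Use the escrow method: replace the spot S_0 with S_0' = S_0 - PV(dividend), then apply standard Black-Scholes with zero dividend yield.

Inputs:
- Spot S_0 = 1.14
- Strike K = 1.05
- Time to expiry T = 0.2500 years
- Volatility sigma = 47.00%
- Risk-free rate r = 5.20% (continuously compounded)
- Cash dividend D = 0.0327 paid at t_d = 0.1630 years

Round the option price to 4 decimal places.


PV(D) = D * exp(-r * t_d) = 0.0327 * 0.99155982 = 0.03242401
S_0' = S_0 - PV(D) = 1.1400 - 0.03242401 = 1.10757599
d1 = (ln(S_0'/K) + (r + sigma^2/2)*T) / (sigma*sqrt(T)) = 0.39998372
d2 = d1 - sigma*sqrt(T) = 0.16498372
exp(-rT) = 0.98708414
N(d1) = 0.65541575; N(d2) = 0.56552160
C = S_0' * N(d1) - K * exp(-rT) * N(d2) = 1.10757599 * 0.65541575 - 1.0500 * 0.98708414 * 0.56552160 = 0.1398

Answer: Price = 0.1398


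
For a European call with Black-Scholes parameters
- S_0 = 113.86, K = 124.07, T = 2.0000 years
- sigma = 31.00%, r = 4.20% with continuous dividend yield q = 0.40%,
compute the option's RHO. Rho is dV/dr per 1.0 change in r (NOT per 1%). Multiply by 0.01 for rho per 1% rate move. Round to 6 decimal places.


d1 = 0.1966753669; d2 = -0.2417308375
phi(d1) = 0.3913006326; exp(-qT) = 0.9920319148; exp(-rT) = 0.9194312561
N(d2) = 0.4044943666
Rho = K*T*exp(-rT)*N(d2) = 124.0700 * 2.0000 * 0.9194312561 * 0.4044943666 = 92.284448

Answer: Rho = 92.284448


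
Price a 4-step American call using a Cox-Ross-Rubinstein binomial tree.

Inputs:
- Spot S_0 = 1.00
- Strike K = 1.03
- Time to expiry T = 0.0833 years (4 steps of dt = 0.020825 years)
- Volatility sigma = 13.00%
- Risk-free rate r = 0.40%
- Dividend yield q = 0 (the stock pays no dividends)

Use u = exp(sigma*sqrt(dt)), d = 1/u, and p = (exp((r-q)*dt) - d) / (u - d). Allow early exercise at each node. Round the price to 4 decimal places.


Answer: Price = V(0,0) = 0.0050

Derivation:
dt = T/N = 0.020825
u = exp(sigma*sqrt(dt)) = 1.018937; d = 1/u = 0.981415
p = (exp((r-q)*dt) - d) / (u - d) = 0.497530
Discount per step: exp(-r*dt) = 0.999917
Stock lattice S(k, i) with i counting down-moves:
  k=0: S(0,0) = 1.0000
  k=1: S(1,0) = 1.0189; S(1,1) = 0.9814
  k=2: S(2,0) = 1.0382; S(2,1) = 1.0000; S(2,2) = 0.9632
  k=3: S(3,0) = 1.0579; S(3,1) = 1.0189; S(3,2) = 0.9814; S(3,3) = 0.9453
  k=4: S(4,0) = 1.0779; S(4,1) = 1.0382; S(4,2) = 1.0000; S(4,3) = 0.9632; S(4,4) = 0.9277
Terminal payoffs V(N, i) = max(S_T - K, 0):
  V(4,0) = 0.047928; V(4,1) = 0.008233; V(4,2) = 0.000000; V(4,3) = 0.000000; V(4,4) = 0.000000
Backward induction: V(k, i) = exp(-r*dt) * [p * V(k+1, i) + (1-p) * V(k+1, i+1)]; then take max(V_cont, immediate exercise) for American.
  V(3,0) = exp(-r*dt) * [p*0.047928 + (1-p)*0.008233] = 0.027980; exercise = 0.027894; V(3,0) = max -> 0.027980
  V(3,1) = exp(-r*dt) * [p*0.008233 + (1-p)*0.000000] = 0.004096; exercise = 0.000000; V(3,1) = max -> 0.004096
  V(3,2) = exp(-r*dt) * [p*0.000000 + (1-p)*0.000000] = 0.000000; exercise = 0.000000; V(3,2) = max -> 0.000000
  V(3,3) = exp(-r*dt) * [p*0.000000 + (1-p)*0.000000] = 0.000000; exercise = 0.000000; V(3,3) = max -> 0.000000
  V(2,0) = exp(-r*dt) * [p*0.027980 + (1-p)*0.004096] = 0.015978; exercise = 0.008233; V(2,0) = max -> 0.015978
  V(2,1) = exp(-r*dt) * [p*0.004096 + (1-p)*0.000000] = 0.002038; exercise = 0.000000; V(2,1) = max -> 0.002038
  V(2,2) = exp(-r*dt) * [p*0.000000 + (1-p)*0.000000] = 0.000000; exercise = 0.000000; V(2,2) = max -> 0.000000
  V(1,0) = exp(-r*dt) * [p*0.015978 + (1-p)*0.002038] = 0.008972; exercise = 0.000000; V(1,0) = max -> 0.008972
  V(1,1) = exp(-r*dt) * [p*0.002038 + (1-p)*0.000000] = 0.001014; exercise = 0.000000; V(1,1) = max -> 0.001014
  V(0,0) = exp(-r*dt) * [p*0.008972 + (1-p)*0.001014] = 0.004973; exercise = 0.000000; V(0,0) = max -> 0.004973


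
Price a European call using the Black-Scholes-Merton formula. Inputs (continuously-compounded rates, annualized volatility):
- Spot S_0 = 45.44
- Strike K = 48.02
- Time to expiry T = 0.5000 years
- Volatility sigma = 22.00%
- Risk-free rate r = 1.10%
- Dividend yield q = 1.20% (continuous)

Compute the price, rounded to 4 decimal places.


Answer: Price = 1.7688

Derivation:
d1 = (ln(S/K) + (r - q + 0.5*sigma^2) * T) / (sigma * sqrt(T)) = -0.28043094
d2 = d1 - sigma * sqrt(T) = -0.43599443
exp(-rT) = 0.99451510; exp(-qT) = 0.99401796
C = S_0 * exp(-qT) * N(d1) - K * exp(-rT) * N(d2)
N(d1) = 0.38957345; N(d2) = 0.33142038
C = 45.4400 * 0.99401796 * 0.38957345 - 48.0200 * 0.99451510 * 0.33142038 = 1.7688


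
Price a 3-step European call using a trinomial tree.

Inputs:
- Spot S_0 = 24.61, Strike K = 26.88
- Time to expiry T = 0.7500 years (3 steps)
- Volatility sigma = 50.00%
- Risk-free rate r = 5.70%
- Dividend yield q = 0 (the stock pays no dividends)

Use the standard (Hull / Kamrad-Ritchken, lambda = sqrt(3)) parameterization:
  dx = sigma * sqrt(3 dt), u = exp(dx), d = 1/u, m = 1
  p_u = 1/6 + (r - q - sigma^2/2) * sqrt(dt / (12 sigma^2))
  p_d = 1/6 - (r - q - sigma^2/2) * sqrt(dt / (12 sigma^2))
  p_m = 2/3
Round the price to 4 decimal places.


dt = T/N = 0.250000; dx = sigma*sqrt(3*dt) = 0.433013
u = exp(dx) = 1.541896; d = 1/u = 0.648552
p_u = 0.147037, p_m = 0.666667, p_d = 0.186297
Discount per step: exp(-r*dt) = 0.985851
Stock lattice S(k, j) with j the centered position index:
  k=0: S(0,+0) = 24.6100
  k=1: S(1,-1) = 15.9609; S(1,+0) = 24.6100; S(1,+1) = 37.9461
  k=2: S(2,-2) = 10.3515; S(2,-1) = 15.9609; S(2,+0) = 24.6100; S(2,+1) = 37.9461; S(2,+2) = 58.5089
  k=3: S(3,-3) = 6.7135; S(3,-2) = 10.3515; S(3,-1) = 15.9609; S(3,+0) = 24.6100; S(3,+1) = 37.9461; S(3,+2) = 58.5089; S(3,+3) = 90.2146
Terminal payoffs V(N, j) = max(S_T - K, 0):
  V(3,-3) = 0.000000; V(3,-2) = 0.000000; V(3,-1) = 0.000000; V(3,+0) = 0.000000; V(3,+1) = 11.066056; V(3,+2) = 31.628864; V(3,+3) = 63.334572
Backward induction: V(k, j) = exp(-r*dt) * [p_u * V(k+1, j+1) + p_m * V(k+1, j) + p_d * V(k+1, j-1)]
  V(2,-2) = exp(-r*dt) * [p_u*0.000000 + p_m*0.000000 + p_d*0.000000] = 0.000000
  V(2,-1) = exp(-r*dt) * [p_u*0.000000 + p_m*0.000000 + p_d*0.000000] = 0.000000
  V(2,+0) = exp(-r*dt) * [p_u*11.066056 + p_m*0.000000 + p_d*0.000000] = 1.604095
  V(2,+1) = exp(-r*dt) * [p_u*31.628864 + p_m*11.066056 + p_d*0.000000] = 11.857793
  V(2,+2) = exp(-r*dt) * [p_u*63.334572 + p_m*31.628864 + p_d*11.066056] = 32.000713
  V(1,-1) = exp(-r*dt) * [p_u*1.604095 + p_m*0.000000 + p_d*0.000000] = 0.232524
  V(1,+0) = exp(-r*dt) * [p_u*11.857793 + p_m*1.604095 + p_d*0.000000] = 2.773128
  V(1,+1) = exp(-r*dt) * [p_u*32.000713 + p_m*11.857793 + p_d*1.604095] = 12.726661
  V(0,+0) = exp(-r*dt) * [p_u*12.726661 + p_m*2.773128 + p_d*0.232524] = 3.710110

Answer: Price = V(0,0) = 3.7101


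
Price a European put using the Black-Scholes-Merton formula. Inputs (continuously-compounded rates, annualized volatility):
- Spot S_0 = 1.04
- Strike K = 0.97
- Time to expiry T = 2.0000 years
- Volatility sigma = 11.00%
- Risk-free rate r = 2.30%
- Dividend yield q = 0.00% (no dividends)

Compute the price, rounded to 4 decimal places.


d1 = (ln(S/K) + (r - q + 0.5*sigma^2) * T) / (sigma * sqrt(T)) = 0.82140044
d2 = d1 - sigma * sqrt(T) = 0.66583695
exp(-rT) = 0.95504196; exp(-qT) = 1.00000000
P = K * exp(-rT) * N(-d2) - S_0 * exp(-qT) * N(-d1)
N(-d1) = 0.20570911; N(-d2) = 0.25275766
P = 0.9700 * 0.95504196 * 0.25275766 - 1.0400 * 1.00000000 * 0.20570911 = 0.0202

Answer: Price = 0.0202


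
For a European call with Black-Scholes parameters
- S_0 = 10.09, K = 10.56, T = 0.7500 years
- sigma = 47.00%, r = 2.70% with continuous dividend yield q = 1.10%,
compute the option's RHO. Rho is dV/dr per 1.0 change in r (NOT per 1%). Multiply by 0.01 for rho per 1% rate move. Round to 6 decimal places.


Answer: Rho = 3.007335

Derivation:
d1 = 0.1211429651; d2 = -0.2858889746
phi(d1) = 0.3960256321; exp(-qT) = 0.9917839379; exp(-rT) = 0.9799536543
N(d2) = 0.3874815792
Rho = K*T*exp(-rT)*N(d2) = 10.5600 * 0.7500 * 0.9799536543 * 0.3874815792 = 3.007335


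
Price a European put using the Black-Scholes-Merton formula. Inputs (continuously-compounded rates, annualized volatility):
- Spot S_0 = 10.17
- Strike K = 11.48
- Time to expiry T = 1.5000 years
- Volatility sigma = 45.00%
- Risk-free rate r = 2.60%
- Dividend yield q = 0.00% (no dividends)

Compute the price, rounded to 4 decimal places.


d1 = (ln(S/K) + (r - q + 0.5*sigma^2) * T) / (sigma * sqrt(T)) = 0.12648588
d2 = d1 - sigma * sqrt(T) = -0.42464931
exp(-rT) = 0.96175071; exp(-qT) = 1.00000000
P = K * exp(-rT) * N(-d2) - S_0 * exp(-qT) * N(-d1)
N(-d1) = 0.44967366; N(-d2) = 0.66445383
P = 11.4800 * 0.96175071 * 0.66445383 - 10.1700 * 1.00000000 * 0.44967366 = 2.7630

Answer: Price = 2.7630


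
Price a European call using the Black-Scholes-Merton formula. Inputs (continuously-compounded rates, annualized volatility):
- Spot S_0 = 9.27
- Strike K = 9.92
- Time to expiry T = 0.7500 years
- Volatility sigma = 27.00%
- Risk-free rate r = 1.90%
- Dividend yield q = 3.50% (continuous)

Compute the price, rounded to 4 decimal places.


d1 = (ln(S/K) + (r - q + 0.5*sigma^2) * T) / (sigma * sqrt(T)) = -0.22423447
d2 = d1 - sigma * sqrt(T) = -0.45806133
exp(-rT) = 0.98585105; exp(-qT) = 0.97409154
C = S_0 * exp(-qT) * N(d1) - K * exp(-rT) * N(d2)
N(d1) = 0.41128743; N(d2) = 0.32345419
C = 9.2700 * 0.97409154 * 0.41128743 - 9.9200 * 0.98585105 * 0.32345419 = 0.5506

Answer: Price = 0.5506


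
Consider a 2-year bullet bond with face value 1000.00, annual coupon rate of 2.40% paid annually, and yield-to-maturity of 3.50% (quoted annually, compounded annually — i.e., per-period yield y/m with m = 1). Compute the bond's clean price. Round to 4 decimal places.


Coupon per period c = face * coupon_rate / m = 24.000000
Periods per year m = 1; per-period yield y/m = 0.035000
Number of cashflows N = 2
Cashflows (t years, CF_t, discount factor 1/(1+y/m)^(m*t), PV):
  t = 1.0000: CF_t = 24.000000, DF = 0.966184, PV = 23.188406
  t = 2.0000: CF_t = 1024.000000, DF = 0.933511, PV = 955.914957
Price P = sum_t PV_t = 979.103363

Answer: Price = 979.1034


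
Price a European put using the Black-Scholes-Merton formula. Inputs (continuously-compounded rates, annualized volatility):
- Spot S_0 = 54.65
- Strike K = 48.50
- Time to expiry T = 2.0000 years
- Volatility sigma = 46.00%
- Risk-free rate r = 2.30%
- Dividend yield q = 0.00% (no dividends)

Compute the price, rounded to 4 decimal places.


Answer: Price = 9.1078

Derivation:
d1 = (ln(S/K) + (r - q + 0.5*sigma^2) * T) / (sigma * sqrt(T)) = 0.57949771
d2 = d1 - sigma * sqrt(T) = -0.07104053
exp(-rT) = 0.95504196; exp(-qT) = 1.00000000
P = K * exp(-rT) * N(-d2) - S_0 * exp(-qT) * N(-d1)
N(-d1) = 0.28112670; N(-d2) = 0.52831725
P = 48.5000 * 0.95504196 * 0.52831725 - 54.6500 * 1.00000000 * 0.28112670 = 9.1078


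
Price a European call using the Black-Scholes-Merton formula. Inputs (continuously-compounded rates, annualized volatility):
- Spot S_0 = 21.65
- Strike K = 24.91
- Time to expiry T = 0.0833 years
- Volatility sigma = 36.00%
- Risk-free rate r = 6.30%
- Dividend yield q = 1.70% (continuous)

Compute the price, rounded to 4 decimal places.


Answer: Price = 0.1064

Derivation:
d1 = (ln(S/K) + (r - q + 0.5*sigma^2) * T) / (sigma * sqrt(T)) = -1.26112976
d2 = d1 - sigma * sqrt(T) = -1.36503203
exp(-rT) = 0.99476585; exp(-qT) = 0.99858490
C = S_0 * exp(-qT) * N(d1) - K * exp(-rT) * N(d2)
N(d1) = 0.10363105; N(d2) = 0.08612149
C = 21.6500 * 0.99858490 * 0.10363105 - 24.9100 * 0.99476585 * 0.08612149 = 0.1064


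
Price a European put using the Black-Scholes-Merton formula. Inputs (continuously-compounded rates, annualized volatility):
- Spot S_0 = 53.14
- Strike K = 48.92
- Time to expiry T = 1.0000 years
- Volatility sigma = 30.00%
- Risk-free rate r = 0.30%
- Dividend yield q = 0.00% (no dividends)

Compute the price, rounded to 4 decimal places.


d1 = (ln(S/K) + (r - q + 0.5*sigma^2) * T) / (sigma * sqrt(T)) = 0.43581210
d2 = d1 - sigma * sqrt(T) = 0.13581210
exp(-rT) = 0.99700450; exp(-qT) = 1.00000000
P = K * exp(-rT) * N(-d2) - S_0 * exp(-qT) * N(-d1)
N(-d1) = 0.33148653; N(-d2) = 0.44598491
P = 48.9200 * 0.99700450 * 0.44598491 - 53.1400 * 1.00000000 * 0.33148653 = 4.1370

Answer: Price = 4.1370


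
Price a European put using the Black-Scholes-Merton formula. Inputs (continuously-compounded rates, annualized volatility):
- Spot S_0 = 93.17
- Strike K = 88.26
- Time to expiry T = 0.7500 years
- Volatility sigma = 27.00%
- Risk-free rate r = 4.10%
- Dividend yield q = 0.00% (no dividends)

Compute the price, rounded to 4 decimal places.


Answer: Price = 5.0666

Derivation:
d1 = (ln(S/K) + (r - q + 0.5*sigma^2) * T) / (sigma * sqrt(T)) = 0.47995460
d2 = d1 - sigma * sqrt(T) = 0.24612775
exp(-rT) = 0.96971797; exp(-qT) = 1.00000000
P = K * exp(-rT) * N(-d2) - S_0 * exp(-qT) * N(-d1)
N(-d1) = 0.31562984; N(-d2) = 0.40279167
P = 88.2600 * 0.96971797 * 0.40279167 - 93.1700 * 1.00000000 * 0.31562984 = 5.0666


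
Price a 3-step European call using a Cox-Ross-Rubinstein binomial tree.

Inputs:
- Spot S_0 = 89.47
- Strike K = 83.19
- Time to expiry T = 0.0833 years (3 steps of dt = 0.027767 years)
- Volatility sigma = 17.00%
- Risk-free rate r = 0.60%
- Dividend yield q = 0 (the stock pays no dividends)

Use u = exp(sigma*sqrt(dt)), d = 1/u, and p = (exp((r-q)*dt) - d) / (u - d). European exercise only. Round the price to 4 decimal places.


dt = T/N = 0.027767
u = exp(sigma*sqrt(dt)) = 1.028733; d = 1/u = 0.972070
p = (exp((r-q)*dt) - d) / (u - d) = 0.495859
Discount per step: exp(-r*dt) = 0.999833
Stock lattice S(k, i) with i counting down-moves:
  k=0: S(0,0) = 89.4700
  k=1: S(1,0) = 92.0407; S(1,1) = 86.9711
  k=2: S(2,0) = 94.6853; S(2,1) = 89.4700; S(2,2) = 84.5420
  k=3: S(3,0) = 97.4059; S(3,1) = 92.0407; S(3,2) = 86.9711; S(3,3) = 82.1807
Terminal payoffs V(N, i) = max(S_T - K, 0):
  V(3,0) = 14.215860; V(3,1) = 8.850716; V(3,2) = 3.781085; V(3,3) = 0.000000
Backward induction: V(k, i) = exp(-r*dt) * [p * V(k+1, i) + (1-p) * V(k+1, i+1)].
  V(2,0) = exp(-r*dt) * [p*14.215860 + (1-p)*8.850716] = 11.509153
  V(2,1) = exp(-r*dt) * [p*8.850716 + (1-p)*3.781085] = 6.293858
  V(2,2) = exp(-r*dt) * [p*3.781085 + (1-p)*0.000000] = 1.874573
  V(1,0) = exp(-r*dt) * [p*11.509153 + (1-p)*6.293858] = 8.878430
  V(1,1) = exp(-r*dt) * [p*6.293858 + (1-p)*1.874573] = 4.065238
  V(0,0) = exp(-r*dt) * [p*8.878430 + (1-p)*4.065238] = 6.450828

Answer: Price = V(0,0) = 6.4508


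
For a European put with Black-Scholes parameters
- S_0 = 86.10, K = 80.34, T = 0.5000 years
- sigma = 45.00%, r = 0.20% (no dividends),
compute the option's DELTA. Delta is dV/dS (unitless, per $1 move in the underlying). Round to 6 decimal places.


d1 = 0.3798476512; d2 = 0.0616495997
phi(d1) = 0.3711753627; exp(-qT) = 1.0000000000; exp(-rT) = 0.9990004998
N(-d1) = 0.3520292540
Delta = -exp(-qT) * N(-d1) = -1.0000000000 * 0.3520292540 = -0.352029

Answer: Delta = -0.352029


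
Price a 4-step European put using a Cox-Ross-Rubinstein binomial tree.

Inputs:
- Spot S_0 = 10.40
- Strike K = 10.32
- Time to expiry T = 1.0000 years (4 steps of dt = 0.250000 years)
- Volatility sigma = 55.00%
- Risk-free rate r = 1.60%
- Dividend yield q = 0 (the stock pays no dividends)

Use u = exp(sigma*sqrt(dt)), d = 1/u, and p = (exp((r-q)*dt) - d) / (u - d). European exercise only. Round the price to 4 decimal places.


Answer: Price = V(0,0) = 1.9876

Derivation:
dt = T/N = 0.250000
u = exp(sigma*sqrt(dt)) = 1.316531; d = 1/u = 0.759572
p = (exp((r-q)*dt) - d) / (u - d) = 0.438876
Discount per step: exp(-r*dt) = 0.996008
Stock lattice S(k, i) with i counting down-moves:
  k=0: S(0,0) = 10.4000
  k=1: S(1,0) = 13.6919; S(1,1) = 7.8996
  k=2: S(2,0) = 18.0258; S(2,1) = 10.4000; S(2,2) = 6.0003
  k=3: S(3,0) = 23.7316; S(3,1) = 13.6919; S(3,2) = 7.8996; S(3,3) = 4.5576
  k=4: S(4,0) = 31.2433; S(4,1) = 18.0258; S(4,2) = 10.4000; S(4,3) = 6.0003; S(4,4) = 3.4619
Terminal payoffs V(N, i) = max(K - S_T, 0):
  V(4,0) = 0.000000; V(4,1) = 0.000000; V(4,2) = 0.000000; V(4,3) = 4.319722; V(4,4) = 6.858141
Backward induction: V(k, i) = exp(-r*dt) * [p * V(k+1, i) + (1-p) * V(k+1, i+1)].
  V(3,0) = exp(-r*dt) * [p*0.000000 + (1-p)*0.000000] = 0.000000
  V(3,1) = exp(-r*dt) * [p*0.000000 + (1-p)*0.000000] = 0.000000
  V(3,2) = exp(-r*dt) * [p*0.000000 + (1-p)*4.319722] = 2.414222
  V(3,3) = exp(-r*dt) * [p*4.319722 + (1-p)*6.858141] = 5.721159
  V(2,0) = exp(-r*dt) * [p*0.000000 + (1-p)*0.000000] = 0.000000
  V(2,1) = exp(-r*dt) * [p*0.000000 + (1-p)*2.414222] = 1.349270
  V(2,2) = exp(-r*dt) * [p*2.414222 + (1-p)*5.721159] = 4.252778
  V(1,0) = exp(-r*dt) * [p*0.000000 + (1-p)*1.349270] = 0.754085
  V(1,1) = exp(-r*dt) * [p*1.349270 + (1-p)*4.252778] = 2.966607
  V(0,0) = exp(-r*dt) * [p*0.754085 + (1-p)*2.966607] = 1.987617


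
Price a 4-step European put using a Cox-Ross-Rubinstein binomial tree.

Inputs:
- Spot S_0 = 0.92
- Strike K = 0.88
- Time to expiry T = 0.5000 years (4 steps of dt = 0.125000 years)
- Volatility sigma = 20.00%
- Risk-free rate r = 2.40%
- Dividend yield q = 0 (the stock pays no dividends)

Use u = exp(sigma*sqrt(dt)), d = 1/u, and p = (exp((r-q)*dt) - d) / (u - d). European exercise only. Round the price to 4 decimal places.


Answer: Price = V(0,0) = 0.0310

Derivation:
dt = T/N = 0.125000
u = exp(sigma*sqrt(dt)) = 1.073271; d = 1/u = 0.931731
p = (exp((r-q)*dt) - d) / (u - d) = 0.503557
Discount per step: exp(-r*dt) = 0.997004
Stock lattice S(k, i) with i counting down-moves:
  k=0: S(0,0) = 0.9200
  k=1: S(1,0) = 0.9874; S(1,1) = 0.8572
  k=2: S(2,0) = 1.0598; S(2,1) = 0.9200; S(2,2) = 0.7987
  k=3: S(3,0) = 1.1374; S(3,1) = 0.9874; S(3,2) = 0.8572; S(3,3) = 0.7441
  k=4: S(4,0) = 1.2207; S(4,1) = 1.0598; S(4,2) = 0.9200; S(4,3) = 0.7987; S(4,4) = 0.6933
Terminal payoffs V(N, i) = max(K - S_T, 0):
  V(4,0) = 0.000000; V(4,1) = 0.000000; V(4,2) = 0.000000; V(4,3) = 0.081326; V(4,4) = 0.186653
Backward induction: V(k, i) = exp(-r*dt) * [p * V(k+1, i) + (1-p) * V(k+1, i+1)].
  V(3,0) = exp(-r*dt) * [p*0.000000 + (1-p)*0.000000] = 0.000000
  V(3,1) = exp(-r*dt) * [p*0.000000 + (1-p)*0.000000] = 0.000000
  V(3,2) = exp(-r*dt) * [p*0.000000 + (1-p)*0.081326] = 0.040253
  V(3,3) = exp(-r*dt) * [p*0.081326 + (1-p)*0.186653] = 0.133215
  V(2,0) = exp(-r*dt) * [p*0.000000 + (1-p)*0.000000] = 0.000000
  V(2,1) = exp(-r*dt) * [p*0.000000 + (1-p)*0.040253] = 0.019923
  V(2,2) = exp(-r*dt) * [p*0.040253 + (1-p)*0.133215] = 0.086144
  V(1,0) = exp(-r*dt) * [p*0.000000 + (1-p)*0.019923] = 0.009861
  V(1,1) = exp(-r*dt) * [p*0.019923 + (1-p)*0.086144] = 0.052640
  V(0,0) = exp(-r*dt) * [p*0.009861 + (1-p)*0.052640] = 0.031005


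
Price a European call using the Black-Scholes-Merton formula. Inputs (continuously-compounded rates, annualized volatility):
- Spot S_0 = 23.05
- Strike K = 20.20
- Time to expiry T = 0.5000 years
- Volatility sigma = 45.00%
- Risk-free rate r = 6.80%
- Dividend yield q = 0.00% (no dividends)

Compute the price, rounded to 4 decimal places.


Answer: Price = 4.8075

Derivation:
d1 = (ln(S/K) + (r - q + 0.5*sigma^2) * T) / (sigma * sqrt(T)) = 0.68073379
d2 = d1 - sigma * sqrt(T) = 0.36253574
exp(-rT) = 0.96657150; exp(-qT) = 1.00000000
C = S_0 * exp(-qT) * N(d1) - K * exp(-rT) * N(d2)
N(d1) = 0.75198002; N(d2) = 0.64152414
C = 23.0500 * 1.00000000 * 0.75198002 - 20.2000 * 0.96657150 * 0.64152414 = 4.8075


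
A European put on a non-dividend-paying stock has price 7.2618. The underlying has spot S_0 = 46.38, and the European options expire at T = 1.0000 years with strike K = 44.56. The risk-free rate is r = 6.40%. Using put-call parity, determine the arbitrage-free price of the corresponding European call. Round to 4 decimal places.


Answer: Call price = 11.8443

Derivation:
Put-call parity: C - P = S_0 * exp(-qT) - K * exp(-rT).
S_0 * exp(-qT) = 46.3800 * 1.00000000 = 46.38000000
K * exp(-rT) = 44.5600 * 0.93800500 = 41.79750278
C = P + S*exp(-qT) - K*exp(-rT)
C = 7.2618 + 46.38000000 - 41.79750278 = 11.8443


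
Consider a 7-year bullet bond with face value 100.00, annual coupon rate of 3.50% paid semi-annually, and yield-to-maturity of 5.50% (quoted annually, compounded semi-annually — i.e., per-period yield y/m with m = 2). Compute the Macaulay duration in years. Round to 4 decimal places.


Coupon per period c = face * coupon_rate / m = 1.750000
Periods per year m = 2; per-period yield y/m = 0.027500
Number of cashflows N = 14
Cashflows (t years, CF_t, discount factor 1/(1+y/m)^(m*t), PV):
  t = 0.5000: CF_t = 1.750000, DF = 0.973236, PV = 1.703163
  t = 1.0000: CF_t = 1.750000, DF = 0.947188, PV = 1.657580
  t = 1.5000: CF_t = 1.750000, DF = 0.921838, PV = 1.613216
  t = 2.0000: CF_t = 1.750000, DF = 0.897166, PV = 1.570040
  t = 2.5000: CF_t = 1.750000, DF = 0.873154, PV = 1.528019
  t = 3.0000: CF_t = 1.750000, DF = 0.849785, PV = 1.487124
  t = 3.5000: CF_t = 1.750000, DF = 0.827041, PV = 1.447322
  t = 4.0000: CF_t = 1.750000, DF = 0.804906, PV = 1.408586
  t = 4.5000: CF_t = 1.750000, DF = 0.783364, PV = 1.370887
  t = 5.0000: CF_t = 1.750000, DF = 0.762398, PV = 1.334196
  t = 5.5000: CF_t = 1.750000, DF = 0.741993, PV = 1.298488
  t = 6.0000: CF_t = 1.750000, DF = 0.722134, PV = 1.263735
  t = 6.5000: CF_t = 1.750000, DF = 0.702807, PV = 1.229913
  t = 7.0000: CF_t = 101.750000, DF = 0.683997, PV = 69.596723
Price P = sum_t PV_t = 88.508992
Macaulay numerator sum_t t * PV_t:
  t * PV_t at t = 0.5000: 0.851582
  t * PV_t at t = 1.0000: 1.657580
  t * PV_t at t = 1.5000: 2.419824
  t * PV_t at t = 2.0000: 3.140080
  t * PV_t at t = 2.5000: 3.820049
  t * PV_t at t = 3.0000: 4.461371
  t * PV_t at t = 3.5000: 5.065628
  t * PV_t at t = 4.0000: 5.634344
  t * PV_t at t = 4.5000: 6.168990
  t * PV_t at t = 5.0000: 6.670982
  t * PV_t at t = 5.5000: 7.141684
  t * PV_t at t = 6.0000: 7.582411
  t * PV_t at t = 6.5000: 7.994432
  t * PV_t at t = 7.0000: 487.177060
Macaulay duration D = (sum_t t * PV_t) / P = 549.786016 / 88.508992 = 6.211640

Answer: Macaulay duration = 6.2116 years


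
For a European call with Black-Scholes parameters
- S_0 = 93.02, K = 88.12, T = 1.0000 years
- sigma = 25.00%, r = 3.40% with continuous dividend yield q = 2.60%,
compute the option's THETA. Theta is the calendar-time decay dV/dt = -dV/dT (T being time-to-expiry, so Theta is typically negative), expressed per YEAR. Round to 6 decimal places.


d1 = 0.3734600074; d2 = 0.1234600074
phi(d1) = 0.3720694600; exp(-qT) = 0.9743350896; exp(-rT) = 0.9665715046
Theta = -S*exp(-qT)*phi(d1)*sigma/(2*sqrt(T)) - r*K*exp(-rT)*N(d2) + q*S*exp(-qT)*N(d1)
N(d1) = 0.6455969474; N(d2) = 0.5491285793; sqrt(T) = 1.0000000000
Term 1 = -93.0200 * 0.9743350896 * 0.3720694600 * 0.2500 / (2 * 1.0000000000) = -4.2152051446
Term 2 = -0.0340 * 88.1200 * 0.9665715046 * 0.5491285793 = -1.5902354850
Term 3 = 0.0260 * 93.0200 * 0.9743350896 * 0.6455969474 = 1.5213162171
Theta = -4.2152051446 + (-1.5902354850) + (1.5213162171) = -4.284124

Answer: Theta = -4.284124


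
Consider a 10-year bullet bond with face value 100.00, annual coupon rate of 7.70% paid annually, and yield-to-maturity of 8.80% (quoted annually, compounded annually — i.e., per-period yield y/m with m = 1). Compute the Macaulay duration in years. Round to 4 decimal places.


Coupon per period c = face * coupon_rate / m = 7.700000
Periods per year m = 1; per-period yield y/m = 0.088000
Number of cashflows N = 10
Cashflows (t years, CF_t, discount factor 1/(1+y/m)^(m*t), PV):
  t = 1.0000: CF_t = 7.700000, DF = 0.919118, PV = 7.077206
  t = 2.0000: CF_t = 7.700000, DF = 0.844777, PV = 6.504785
  t = 3.0000: CF_t = 7.700000, DF = 0.776450, PV = 5.978663
  t = 4.0000: CF_t = 7.700000, DF = 0.713649, PV = 5.495094
  t = 5.0000: CF_t = 7.700000, DF = 0.655927, PV = 5.050638
  t = 6.0000: CF_t = 7.700000, DF = 0.602874, PV = 4.642131
  t = 7.0000: CF_t = 7.700000, DF = 0.554112, PV = 4.266664
  t = 8.0000: CF_t = 7.700000, DF = 0.509294, PV = 3.921566
  t = 9.0000: CF_t = 7.700000, DF = 0.468101, PV = 3.604381
  t = 10.0000: CF_t = 107.700000, DF = 0.430240, PV = 46.336876
Price P = sum_t PV_t = 92.878003
Macaulay numerator sum_t t * PV_t:
  t * PV_t at t = 1.0000: 7.077206
  t * PV_t at t = 2.0000: 13.009570
  t * PV_t at t = 3.0000: 17.935988
  t * PV_t at t = 4.0000: 21.980377
  t * PV_t at t = 5.0000: 25.253190
  t * PV_t at t = 6.0000: 27.852783
  t * PV_t at t = 7.0000: 29.866649
  t * PV_t at t = 8.0000: 31.372530
  t * PV_t at t = 9.0000: 32.439427
  t * PV_t at t = 10.0000: 463.368759
Macaulay duration D = (sum_t t * PV_t) / P = 670.156479 / 92.878003 = 7.215449

Answer: Macaulay duration = 7.2154 years
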